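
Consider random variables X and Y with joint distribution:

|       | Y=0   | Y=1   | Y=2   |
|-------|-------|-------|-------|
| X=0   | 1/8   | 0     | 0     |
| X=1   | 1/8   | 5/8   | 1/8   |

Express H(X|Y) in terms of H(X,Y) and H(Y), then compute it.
H(X|Y) = H(X,Y) - H(Y)

Marginal P(Y) (column sums):
  P(Y=0) = 1/8 + 1/8 = 1/4
  P(Y=1) = 0 + 5/8 = 5/8
  P(Y=2) = 0 + 1/8 = 1/8

H(X,Y) = -[(1/8)·log₂(1/8) + (1/8)·log₂(1/8) + (5/8)·log₂(5/8) + (1/8)·log₂(1/8)]
  = 0.3750 + 0.3750 + 0.4238 + 0.3750
  = 1.5488 bits
H(Y) = -[(1/4)·log₂(1/4) + (5/8)·log₂(5/8) + (1/8)·log₂(1/8)]
  = 0.5000 + 0.4238 + 0.3750
  = 1.2988 bits

H(X|Y) = 1.5488 - 1.2988 = 0.2500 bits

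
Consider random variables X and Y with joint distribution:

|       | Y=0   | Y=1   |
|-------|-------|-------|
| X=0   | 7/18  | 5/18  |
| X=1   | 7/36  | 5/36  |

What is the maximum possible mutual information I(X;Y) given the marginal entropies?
The upper bound on mutual information is I(X;Y) ≤ min(H(X), H(Y)).

Marginal P(X) (row sums):
  P(X=0) = 7/18 + 5/18 = 2/3
  P(X=1) = 7/36 + 5/36 = 1/3
Marginal P(Y) (column sums):
  P(Y=0) = 7/18 + 7/36 = 7/12
  P(Y=1) = 5/18 + 5/36 = 5/12

H(X) = -[(2/3)·log₂(2/3) + (1/3)·log₂(1/3)]
  = 0.3900 + 0.5283
  = 0.9183 bits
H(Y) = -[(7/12)·log₂(7/12) + (5/12)·log₂(5/12)]
  = 0.4536 + 0.5263
  = 0.9799 bits

Maximum possible I(X;Y) = min(0.9183, 0.9799) = 0.9183 bits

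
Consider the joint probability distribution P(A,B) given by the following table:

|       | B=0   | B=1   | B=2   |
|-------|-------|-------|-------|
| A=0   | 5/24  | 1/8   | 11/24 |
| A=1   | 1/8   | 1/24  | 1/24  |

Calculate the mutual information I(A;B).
Marginal P(A) (row sums):
  P(A=0) = 5/24 + 1/8 + 11/24 = 19/24
  P(A=1) = 1/8 + 1/24 + 1/24 = 5/24
Marginal P(B) (column sums):
  P(B=0) = 5/24 + 1/8 = 1/3
  P(B=1) = 1/8 + 1/24 = 1/6
  P(B=2) = 11/24 + 1/24 = 1/2

H(A) = -[(19/24)·log₂(19/24) + (5/24)·log₂(5/24)]
  = 0.2668 + 0.4715
  = 0.7383 bits
H(B) = -[(1/3)·log₂(1/3) + (1/6)·log₂(1/6) + (1/2)·log₂(1/2)]
  = 0.5283 + 0.4308 + 0.5000
  = 1.4591 bits
H(A,B) = -[(5/24)·log₂(5/24) + (1/8)·log₂(1/8) + (11/24)·log₂(11/24) + (1/8)·log₂(1/8) + (1/24)·log₂(1/24) + (1/24)·log₂(1/24)]
  = 0.4715 + 0.3750 + 0.5159 + 0.3750 + 0.1910 + 0.1910
  = 2.1194 bits

I(A;B) = H(A) + H(B) - H(A,B)
  = 0.7383 + 1.4591 - 2.1194
  = 0.0780 bits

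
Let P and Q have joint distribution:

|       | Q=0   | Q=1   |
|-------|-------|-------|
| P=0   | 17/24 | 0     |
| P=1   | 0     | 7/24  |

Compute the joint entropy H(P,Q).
H(P,Q) = -Σ P(P,Q) log₂ P(P,Q), summed over the non-zero cells:
H(P,Q) = -[(17/24)·log₂(17/24) + (7/24)·log₂(7/24)]
  = 0.3524 + 0.5185
  = 0.8709 bits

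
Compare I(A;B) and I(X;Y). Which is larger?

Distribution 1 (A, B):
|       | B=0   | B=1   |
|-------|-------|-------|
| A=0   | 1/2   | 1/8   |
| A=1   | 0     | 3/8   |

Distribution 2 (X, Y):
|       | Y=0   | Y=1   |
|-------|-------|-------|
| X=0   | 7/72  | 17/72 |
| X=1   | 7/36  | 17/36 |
Distribution 1 (A, B):
Marginal P(A) (row sums):
  P(A=0) = 1/2 + 1/8 = 5/8
  P(A=1) = 0 + 3/8 = 3/8
Marginal P(B) (column sums):
  P(B=0) = 1/2 + 0 = 1/2
  P(B=1) = 1/8 + 3/8 = 1/2

H(A) = -[(5/8)·log₂(5/8) + (3/8)·log₂(3/8)]
  = 0.4238 + 0.5306
  = 0.9544 bits
H(B) = -[(1/2)·log₂(1/2) + (1/2)·log₂(1/2)]
  = 0.5000 + 0.5000
  = 1.0000 bits
H(A,B) = -[(1/2)·log₂(1/2) + (1/8)·log₂(1/8) + (3/8)·log₂(3/8)]
  = 0.5000 + 0.3750 + 0.5306
  = 1.4056 bits

I(A;B) = H(A) + H(B) - H(A,B)
  = 0.9544 + 1.0000 - 1.4056
  = 0.5488 bits

Distribution 2 (X, Y):
Marginal P(X) (row sums):
  P(X=0) = 7/72 + 17/72 = 1/3
  P(X=1) = 7/36 + 17/36 = 2/3
Marginal P(Y) (column sums):
  P(Y=0) = 7/72 + 7/36 = 7/24
  P(Y=1) = 17/72 + 17/36 = 17/24

H(X) = -[(1/3)·log₂(1/3) + (2/3)·log₂(2/3)]
  = 0.5283 + 0.3900
  = 0.9183 bits
H(Y) = -[(7/24)·log₂(7/24) + (17/24)·log₂(17/24)]
  = 0.5185 + 0.3524
  = 0.8709 bits
H(X,Y) = -[(7/72)·log₂(7/72) + (17/72)·log₂(17/72) + (7/36)·log₂(7/36) + (17/36)·log₂(17/36)]
  = 0.3269 + 0.4917 + 0.4594 + 0.5112
  = 1.7892 bits

I(X;Y) = H(X) + H(Y) - H(X,Y)
  = 0.9183 + 0.8709 - 1.7892
  = 0.0000 bits

I(A;B) = 0.5488 bits > I(X;Y) = 0.0000 bits, so (A, B) has the higher mutual information (stronger dependence).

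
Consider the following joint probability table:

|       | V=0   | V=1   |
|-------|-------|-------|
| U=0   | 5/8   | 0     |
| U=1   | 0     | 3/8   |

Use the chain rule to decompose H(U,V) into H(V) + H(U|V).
By the chain rule: H(U,V) = H(V) + H(U|V)

Marginal P(V) (column sums):
  P(V=0) = 5/8 + 0 = 5/8
  P(V=1) = 0 + 3/8 = 3/8
H(V) = -[(5/8)·log₂(5/8) + (3/8)·log₂(3/8)]
  = 0.4238 + 0.5306
  = 0.9544 bits
H(U|V) = -Σ P(U,V)·log₂ P(U|V), where P(U|V) = P(U,V) / P(V)
  (cells with P(U,V) = 0 contribute 0)
  (U=0,V=0): P(U|V) = (5/8)/(5/8) = 1;  -(5/8)·log₂(1) = 0.0000
  (U=1,V=1): P(U|V) = (3/8)/(3/8) = 1;  -(3/8)·log₂(1) = 0.0000
H(U|V) = 0.0000 + 0.0000
  = 0.0000 bits

H(U,V) = H(V) + H(U|V) = 0.9544 + 0.0000 = 0.9544 bits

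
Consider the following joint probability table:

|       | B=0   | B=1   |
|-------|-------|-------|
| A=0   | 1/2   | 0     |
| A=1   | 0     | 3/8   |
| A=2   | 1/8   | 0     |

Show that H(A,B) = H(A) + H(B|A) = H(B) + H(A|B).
Marginal P(A) (row sums):
  P(A=0) = 1/2 + 0 = 1/2
  P(A=1) = 0 + 3/8 = 3/8
  P(A=2) = 1/8 + 0 = 1/8
Marginal P(B) (column sums):
  P(B=0) = 1/2 + 0 + 1/8 = 5/8
  P(B=1) = 0 + 3/8 + 0 = 3/8

Decomposition 1: H(A) + H(B|A)
H(A) = -[(1/2)·log₂(1/2) + (3/8)·log₂(3/8) + (1/8)·log₂(1/8)]
  = 0.5000 + 0.5306 + 0.3750
  = 1.4056 bits
H(B|A) = -Σ P(A,B)·log₂ P(B|A), where P(B|A) = P(A,B) / P(A)
  (cells with P(A,B) = 0 contribute 0)
  (A=0,B=0): P(B|A) = (1/2)/(1/2) = 1;  -(1/2)·log₂(1) = 0.0000
  (A=1,B=1): P(B|A) = (3/8)/(3/8) = 1;  -(3/8)·log₂(1) = 0.0000
  (A=2,B=0): P(B|A) = (1/8)/(1/8) = 1;  -(1/8)·log₂(1) = 0.0000
H(B|A) = 0.0000 + 0.0000 + 0.0000
  = 0.0000 bits
H(A) + H(B|A) = 1.4056 + 0.0000 = 1.4056 bits

Decomposition 2: H(B) + H(A|B)
H(B) = -[(5/8)·log₂(5/8) + (3/8)·log₂(3/8)]
  = 0.4238 + 0.5306
  = 0.9544 bits
H(A|B) = -Σ P(A,B)·log₂ P(A|B), where P(A|B) = P(A,B) / P(B)
  (cells with P(A,B) = 0 contribute 0)
  (A=0,B=0): P(A|B) = (1/2)/(5/8) = 4/5;  -(1/2)·log₂(4/5) = 0.1610
  (A=1,B=1): P(A|B) = (3/8)/(3/8) = 1;  -(3/8)·log₂(1) = 0.0000
  (A=2,B=0): P(A|B) = (1/8)/(5/8) = 1/5;  -(1/8)·log₂(1/5) = 0.2902
H(A|B) = 0.1610 + 0.0000 + 0.2902
  = 0.4512 bits
H(B) + H(A|B) = 0.9544 + 0.4512 = 1.4056 bits

Direct computation of the joint entropy:
H(A,B) = -[(1/2)·log₂(1/2) + (3/8)·log₂(3/8) + (1/8)·log₂(1/8)]
  = 0.5000 + 0.5306 + 0.3750
  = 1.4056 bits

All three agree: H(A,B) = 1.4056 bits ✓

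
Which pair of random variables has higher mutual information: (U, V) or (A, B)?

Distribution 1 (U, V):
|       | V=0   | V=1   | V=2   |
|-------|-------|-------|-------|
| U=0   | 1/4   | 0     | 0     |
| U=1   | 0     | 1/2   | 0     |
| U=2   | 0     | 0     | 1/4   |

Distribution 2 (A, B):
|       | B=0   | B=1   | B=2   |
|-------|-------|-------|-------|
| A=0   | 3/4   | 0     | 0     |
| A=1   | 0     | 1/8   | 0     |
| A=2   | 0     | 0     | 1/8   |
Distribution 1 (U, V):
Marginal P(U) (row sums):
  P(U=0) = 1/4 + 0 + 0 = 1/4
  P(U=1) = 0 + 1/2 + 0 = 1/2
  P(U=2) = 0 + 0 + 1/4 = 1/4
Marginal P(V) (column sums):
  P(V=0) = 1/4 + 0 + 0 = 1/4
  P(V=1) = 0 + 1/2 + 0 = 1/2
  P(V=2) = 0 + 0 + 1/4 = 1/4

H(U) = -[(1/4)·log₂(1/4) + (1/2)·log₂(1/2) + (1/4)·log₂(1/4)]
  = 0.5000 + 0.5000 + 0.5000
  = 1.5000 bits
H(V) = -[(1/4)·log₂(1/4) + (1/2)·log₂(1/2) + (1/4)·log₂(1/4)]
  = 0.5000 + 0.5000 + 0.5000
  = 1.5000 bits
H(U,V) = -[(1/4)·log₂(1/4) + (1/2)·log₂(1/2) + (1/4)·log₂(1/4)]
  = 0.5000 + 0.5000 + 0.5000
  = 1.5000 bits

I(U;V) = H(U) + H(V) - H(U,V)
  = 1.5000 + 1.5000 - 1.5000
  = 1.5000 bits

Distribution 2 (A, B):
Marginal P(A) (row sums):
  P(A=0) = 3/4 + 0 + 0 = 3/4
  P(A=1) = 0 + 1/8 + 0 = 1/8
  P(A=2) = 0 + 0 + 1/8 = 1/8
Marginal P(B) (column sums):
  P(B=0) = 3/4 + 0 + 0 = 3/4
  P(B=1) = 0 + 1/8 + 0 = 1/8
  P(B=2) = 0 + 0 + 1/8 = 1/8

H(A) = -[(3/4)·log₂(3/4) + (1/8)·log₂(1/8) + (1/8)·log₂(1/8)]
  = 0.3113 + 0.3750 + 0.3750
  = 1.0613 bits
H(B) = -[(3/4)·log₂(3/4) + (1/8)·log₂(1/8) + (1/8)·log₂(1/8)]
  = 0.3113 + 0.3750 + 0.3750
  = 1.0613 bits
H(A,B) = -[(3/4)·log₂(3/4) + (1/8)·log₂(1/8) + (1/8)·log₂(1/8)]
  = 0.3113 + 0.3750 + 0.3750
  = 1.0613 bits

I(A;B) = H(A) + H(B) - H(A,B)
  = 1.0613 + 1.0613 - 1.0613
  = 1.0613 bits

I(U;V) = 1.5000 bits > I(A;B) = 1.0613 bits, so (U, V) has the higher mutual information (stronger dependence).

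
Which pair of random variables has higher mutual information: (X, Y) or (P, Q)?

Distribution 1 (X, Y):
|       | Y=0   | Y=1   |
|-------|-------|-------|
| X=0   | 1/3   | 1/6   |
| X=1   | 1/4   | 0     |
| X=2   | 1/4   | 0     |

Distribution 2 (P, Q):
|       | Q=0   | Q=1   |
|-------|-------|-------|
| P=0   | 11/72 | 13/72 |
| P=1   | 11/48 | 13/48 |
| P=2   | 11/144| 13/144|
Distribution 1 (X, Y):
Marginal P(X) (row sums):
  P(X=0) = 1/3 + 1/6 = 1/2
  P(X=1) = 1/4 + 0 = 1/4
  P(X=2) = 1/4 + 0 = 1/4
Marginal P(Y) (column sums):
  P(Y=0) = 1/3 + 1/4 + 1/4 = 5/6
  P(Y=1) = 1/6 + 0 + 0 = 1/6

H(X) = -[(1/2)·log₂(1/2) + (1/4)·log₂(1/4) + (1/4)·log₂(1/4)]
  = 0.5000 + 0.5000 + 0.5000
  = 1.5000 bits
H(Y) = -[(5/6)·log₂(5/6) + (1/6)·log₂(1/6)]
  = 0.2192 + 0.4308
  = 0.6500 bits
H(X,Y) = -[(1/3)·log₂(1/3) + (1/6)·log₂(1/6) + (1/4)·log₂(1/4) + (1/4)·log₂(1/4)]
  = 0.5283 + 0.4308 + 0.5000 + 0.5000
  = 1.9591 bits

I(X;Y) = H(X) + H(Y) - H(X,Y)
  = 1.5000 + 0.6500 - 1.9591
  = 0.1909 bits

Distribution 2 (P, Q):
Marginal P(P) (row sums):
  P(P=0) = 11/72 + 13/72 = 1/3
  P(P=1) = 11/48 + 13/48 = 1/2
  P(P=2) = 11/144 + 13/144 = 1/6
Marginal P(Q) (column sums):
  P(Q=0) = 11/72 + 11/48 + 11/144 = 11/24
  P(Q=1) = 13/72 + 13/48 + 13/144 = 13/24

H(P) = -[(1/3)·log₂(1/3) + (1/2)·log₂(1/2) + (1/6)·log₂(1/6)]
  = 0.5283 + 0.5000 + 0.4308
  = 1.4591 bits
H(Q) = -[(11/24)·log₂(11/24) + (13/24)·log₂(13/24)]
  = 0.5159 + 0.4791
  = 0.9950 bits
H(P,Q) = -[(11/72)·log₂(11/72) + (13/72)·log₂(13/72) + (11/48)·log₂(11/48) + (13/48)·log₂(13/48) + (11/144)·log₂(11/144) + (13/144)·log₂(13/144)]
  = 0.4141 + 0.4459 + 0.4871 + 0.5104 + 0.2834 + 0.3132
  = 2.4541 bits

I(P;Q) = H(P) + H(Q) - H(P,Q)
  = 1.4591 + 0.9950 - 2.4541
  = 0.0000 bits

I(X;Y) = 0.1909 bits > I(P;Q) = 0.0000 bits, so (X, Y) has the higher mutual information (stronger dependence).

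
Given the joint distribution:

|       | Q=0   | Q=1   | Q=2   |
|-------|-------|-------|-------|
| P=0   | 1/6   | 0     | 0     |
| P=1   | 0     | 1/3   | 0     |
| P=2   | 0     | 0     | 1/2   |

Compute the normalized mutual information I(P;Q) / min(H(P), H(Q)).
Marginal P(P) (row sums):
  P(P=0) = 1/6 + 0 + 0 = 1/6
  P(P=1) = 0 + 1/3 + 0 = 1/3
  P(P=2) = 0 + 0 + 1/2 = 1/2
Marginal P(Q) (column sums):
  P(Q=0) = 1/6 + 0 + 0 = 1/6
  P(Q=1) = 0 + 1/3 + 0 = 1/3
  P(Q=2) = 0 + 0 + 1/2 = 1/2

H(P) = -[(1/6)·log₂(1/6) + (1/3)·log₂(1/3) + (1/2)·log₂(1/2)]
  = 0.4308 + 0.5283 + 0.5000
  = 1.4591 bits
H(Q) = -[(1/6)·log₂(1/6) + (1/3)·log₂(1/3) + (1/2)·log₂(1/2)]
  = 0.4308 + 0.5283 + 0.5000
  = 1.4591 bits
H(P,Q) = -[(1/6)·log₂(1/6) + (1/3)·log₂(1/3) + (1/2)·log₂(1/2)]
  = 0.4308 + 0.5283 + 0.5000
  = 1.4591 bits

I(P;Q) = H(P) + H(Q) - H(P,Q)
  = 1.4591 + 1.4591 - 1.4591
  = 1.4591 bits

min(H(P), H(Q)) = min(1.4591, 1.4591) = 1.4591 bits
Normalized MI = 1.4591 / 1.4591 = 1.0000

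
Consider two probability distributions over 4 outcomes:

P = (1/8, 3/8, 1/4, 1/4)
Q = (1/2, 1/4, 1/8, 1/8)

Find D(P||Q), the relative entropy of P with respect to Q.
D(P||Q) = Σ P(i) log₂(P(i)/Q(i))
  i=0: (1/8) × log₂((1/8)/(1/2)) = (1/8) × log₂(1/4) = -0.2500
  i=1: (3/8) × log₂((3/8)/(1/4)) = (3/8) × log₂(3/2) = 0.2194
  i=2: (1/4) × log₂((1/4)/(1/8)) = (1/4) × log₂(2) = 0.2500
  i=3: (1/4) × log₂((1/4)/(1/8)) = (1/4) × log₂(2) = 0.2500
D(P||Q) = -0.2500 + 0.2194 + 0.2500 + 0.2500
  = 0.4694 bits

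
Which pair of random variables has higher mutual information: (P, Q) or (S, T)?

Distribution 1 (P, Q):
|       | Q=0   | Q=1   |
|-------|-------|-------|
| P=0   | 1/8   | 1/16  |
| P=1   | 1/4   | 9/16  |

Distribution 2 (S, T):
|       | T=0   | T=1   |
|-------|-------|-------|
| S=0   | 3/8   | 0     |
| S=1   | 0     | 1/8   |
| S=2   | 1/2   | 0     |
Distribution 1 (P, Q):
Marginal P(P) (row sums):
  P(P=0) = 1/8 + 1/16 = 3/16
  P(P=1) = 1/4 + 9/16 = 13/16
Marginal P(Q) (column sums):
  P(Q=0) = 1/8 + 1/4 = 3/8
  P(Q=1) = 1/16 + 9/16 = 5/8

H(P) = -[(3/16)·log₂(3/16) + (13/16)·log₂(13/16)]
  = 0.4528 + 0.2434
  = 0.6962 bits
H(Q) = -[(3/8)·log₂(3/8) + (5/8)·log₂(5/8)]
  = 0.5306 + 0.4238
  = 0.9544 bits
H(P,Q) = -[(1/8)·log₂(1/8) + (1/16)·log₂(1/16) + (1/4)·log₂(1/4) + (9/16)·log₂(9/16)]
  = 0.3750 + 0.2500 + 0.5000 + 0.4669
  = 1.5919 bits

I(P;Q) = H(P) + H(Q) - H(P,Q)
  = 0.6962 + 0.9544 - 1.5919
  = 0.0587 bits

Distribution 2 (S, T):
Marginal P(S) (row sums):
  P(S=0) = 3/8 + 0 = 3/8
  P(S=1) = 0 + 1/8 = 1/8
  P(S=2) = 1/2 + 0 = 1/2
Marginal P(T) (column sums):
  P(T=0) = 3/8 + 0 + 1/2 = 7/8
  P(T=1) = 0 + 1/8 + 0 = 1/8

H(S) = -[(3/8)·log₂(3/8) + (1/8)·log₂(1/8) + (1/2)·log₂(1/2)]
  = 0.5306 + 0.3750 + 0.5000
  = 1.4056 bits
H(T) = -[(7/8)·log₂(7/8) + (1/8)·log₂(1/8)]
  = 0.1686 + 0.3750
  = 0.5436 bits
H(S,T) = -[(3/8)·log₂(3/8) + (1/8)·log₂(1/8) + (1/2)·log₂(1/2)]
  = 0.5306 + 0.3750 + 0.5000
  = 1.4056 bits

I(S;T) = H(S) + H(T) - H(S,T)
  = 1.4056 + 0.5436 - 1.4056
  = 0.5436 bits

I(S;T) = 0.5436 bits > I(P;Q) = 0.0587 bits, so (S, T) has the higher mutual information (stronger dependence).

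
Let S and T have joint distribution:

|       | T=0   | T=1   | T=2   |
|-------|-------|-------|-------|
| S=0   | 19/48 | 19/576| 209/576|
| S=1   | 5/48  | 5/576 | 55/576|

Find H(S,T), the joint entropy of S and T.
H(S,T) = -Σ P(S,T) log₂ P(S,T), summed over the non-zero cells:
H(S,T) = -[(19/48)·log₂(19/48) + (19/576)·log₂(19/576) + (209/576)·log₂(209/576) + (5/48)·log₂(5/48) + (5/576)·log₂(5/576) + (55/576)·log₂(55/576)]
  = 0.5292 + 0.1624 + 0.5307 + 0.3399 + 0.0594 + 0.3236
  = 1.9452 bits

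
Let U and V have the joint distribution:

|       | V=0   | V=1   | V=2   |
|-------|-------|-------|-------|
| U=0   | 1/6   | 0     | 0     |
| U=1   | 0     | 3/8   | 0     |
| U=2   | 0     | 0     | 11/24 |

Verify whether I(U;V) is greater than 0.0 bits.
Marginal P(U) (row sums):
  P(U=0) = 1/6 + 0 + 0 = 1/6
  P(U=1) = 0 + 3/8 + 0 = 3/8
  P(U=2) = 0 + 0 + 11/24 = 11/24
Marginal P(V) (column sums):
  P(V=0) = 1/6 + 0 + 0 = 1/6
  P(V=1) = 0 + 3/8 + 0 = 3/8
  P(V=2) = 0 + 0 + 11/24 = 11/24

H(U) = -[(1/6)·log₂(1/6) + (3/8)·log₂(3/8) + (11/24)·log₂(11/24)]
  = 0.4308 + 0.5306 + 0.5159
  = 1.4773 bits
H(V) = -[(1/6)·log₂(1/6) + (3/8)·log₂(3/8) + (11/24)·log₂(11/24)]
  = 0.4308 + 0.5306 + 0.5159
  = 1.4773 bits
H(U,V) = -[(1/6)·log₂(1/6) + (3/8)·log₂(3/8) + (11/24)·log₂(11/24)]
  = 0.4308 + 0.5306 + 0.5159
  = 1.4773 bits

I(U;V) = H(U) + H(V) - H(U,V)
  = 1.4773 + 1.4773 - 1.4773
  = 1.4773 bits

Yes. I(U;V) = 1.4773 bits, which is > 0.0 bits.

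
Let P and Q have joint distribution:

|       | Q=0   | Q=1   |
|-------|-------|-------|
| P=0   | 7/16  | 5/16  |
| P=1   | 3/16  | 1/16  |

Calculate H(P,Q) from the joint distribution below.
H(P,Q) = -Σ P(P,Q) log₂ P(P,Q), summed over the non-zero cells:
H(P,Q) = -[(7/16)·log₂(7/16) + (5/16)·log₂(5/16) + (3/16)·log₂(3/16) + (1/16)·log₂(1/16)]
  = 0.5218 + 0.5244 + 0.4528 + 0.2500
  = 1.7490 bits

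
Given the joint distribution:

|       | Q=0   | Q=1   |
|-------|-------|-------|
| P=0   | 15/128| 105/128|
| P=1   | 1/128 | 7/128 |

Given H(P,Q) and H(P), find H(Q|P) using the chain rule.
From the chain rule: H(P,Q) = H(P) + H(Q|P)
Therefore: H(Q|P) = H(P,Q) - H(P)

H(P,Q) = -[(15/128)·log₂(15/128) + (105/128)·log₂(105/128) + (1/128)·log₂(1/128) + (7/128)·log₂(7/128)]
  = 0.3625 + 0.2344 + 0.0547 + 0.2293
  = 0.8809 bits
Marginal P(P) (row sums):
  P(P=0) = 15/128 + 105/128 = 15/16
  P(P=1) = 1/128 + 7/128 = 1/16
H(P) = -[(15/16)·log₂(15/16) + (1/16)·log₂(1/16)]
  = 0.0873 + 0.2500
  = 0.3373 bits

H(Q|P) = 0.8809 - 0.3373 = 0.5436 bits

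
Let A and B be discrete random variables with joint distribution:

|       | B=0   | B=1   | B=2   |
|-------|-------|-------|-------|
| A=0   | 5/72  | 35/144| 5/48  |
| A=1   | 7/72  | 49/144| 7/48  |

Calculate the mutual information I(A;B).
Marginal P(A) (row sums):
  P(A=0) = 5/72 + 35/144 + 5/48 = 5/12
  P(A=1) = 7/72 + 49/144 + 7/48 = 7/12
Marginal P(B) (column sums):
  P(B=0) = 5/72 + 7/72 = 1/6
  P(B=1) = 35/144 + 49/144 = 7/12
  P(B=2) = 5/48 + 7/48 = 1/4

H(A) = -[(5/12)·log₂(5/12) + (7/12)·log₂(7/12)]
  = 0.5263 + 0.4536
  = 0.9799 bits
H(B) = -[(1/6)·log₂(1/6) + (7/12)·log₂(7/12) + (1/4)·log₂(1/4)]
  = 0.4308 + 0.4536 + 0.5000
  = 1.3844 bits
H(A,B) = -[(5/72)·log₂(5/72) + (35/144)·log₂(35/144) + (5/48)·log₂(5/48) + (7/72)·log₂(7/72) + (49/144)·log₂(49/144) + (7/48)·log₂(7/48)]
  = 0.2672 + 0.4960 + 0.3399 + 0.3269 + 0.5292 + 0.4051
  = 2.3643 bits

I(A;B) = H(A) + H(B) - H(A,B)
  = 0.9799 + 1.3844 - 2.3643
  = 0.0000 bits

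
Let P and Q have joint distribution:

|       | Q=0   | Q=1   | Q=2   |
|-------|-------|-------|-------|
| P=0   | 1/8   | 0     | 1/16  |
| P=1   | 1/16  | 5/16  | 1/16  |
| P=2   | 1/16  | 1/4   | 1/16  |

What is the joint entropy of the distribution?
H(P,Q) = -Σ P(P,Q) log₂ P(P,Q), summed over the non-zero cells:
H(P,Q) = -[(1/8)·log₂(1/8) + (1/16)·log₂(1/16) + (1/16)·log₂(1/16) + (5/16)·log₂(5/16) + (1/16)·log₂(1/16) + (1/16)·log₂(1/16) + (1/4)·log₂(1/4) + (1/16)·log₂(1/16)]
  = 0.3750 + 0.2500 + 0.2500 + 0.5244 + 0.2500 + 0.2500 + 0.5000 + 0.2500
  = 2.6494 bits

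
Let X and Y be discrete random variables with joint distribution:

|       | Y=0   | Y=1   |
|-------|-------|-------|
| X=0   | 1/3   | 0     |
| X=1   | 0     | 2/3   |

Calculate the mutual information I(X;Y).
Marginal P(X) (row sums):
  P(X=0) = 1/3 + 0 = 1/3
  P(X=1) = 0 + 2/3 = 2/3
Marginal P(Y) (column sums):
  P(Y=0) = 1/3 + 0 = 1/3
  P(Y=1) = 0 + 2/3 = 2/3

H(X) = -[(1/3)·log₂(1/3) + (2/3)·log₂(2/3)]
  = 0.5283 + 0.3900
  = 0.9183 bits
H(Y) = -[(1/3)·log₂(1/3) + (2/3)·log₂(2/3)]
  = 0.5283 + 0.3900
  = 0.9183 bits
H(X,Y) = -[(1/3)·log₂(1/3) + (2/3)·log₂(2/3)]
  = 0.5283 + 0.3900
  = 0.9183 bits

I(X;Y) = H(X) + H(Y) - H(X,Y)
  = 0.9183 + 0.9183 - 0.9183
  = 0.9183 bits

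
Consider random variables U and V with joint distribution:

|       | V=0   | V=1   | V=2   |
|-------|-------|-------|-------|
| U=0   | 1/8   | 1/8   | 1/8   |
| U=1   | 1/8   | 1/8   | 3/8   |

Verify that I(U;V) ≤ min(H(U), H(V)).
Marginal P(U) (row sums):
  P(U=0) = 1/8 + 1/8 + 1/8 = 3/8
  P(U=1) = 1/8 + 1/8 + 3/8 = 5/8
Marginal P(V) (column sums):
  P(V=0) = 1/8 + 1/8 = 1/4
  P(V=1) = 1/8 + 1/8 = 1/4
  P(V=2) = 1/8 + 3/8 = 1/2

H(U) = -[(3/8)·log₂(3/8) + (5/8)·log₂(5/8)]
  = 0.5306 + 0.4238
  = 0.9544 bits
H(V) = -[(1/4)·log₂(1/4) + (1/4)·log₂(1/4) + (1/2)·log₂(1/2)]
  = 0.5000 + 0.5000 + 0.5000
  = 1.5000 bits
H(U,V) = -[(1/8)·log₂(1/8) + (1/8)·log₂(1/8) + (1/8)·log₂(1/8) + (1/8)·log₂(1/8) + (1/8)·log₂(1/8) + (3/8)·log₂(3/8)]
  = 0.3750 + 0.3750 + 0.3750 + 0.3750 + 0.3750 + 0.5306
  = 2.4056 bits

I(U;V) = H(U) + H(V) - H(U,V)
  = 0.9544 + 1.5000 - 2.4056
  = 0.0488 bits

min(H(U), H(V)) = min(0.9544, 1.5000) = 0.9544 bits
Since 0.0488 ≤ 0.9544, the bound is satisfied ✓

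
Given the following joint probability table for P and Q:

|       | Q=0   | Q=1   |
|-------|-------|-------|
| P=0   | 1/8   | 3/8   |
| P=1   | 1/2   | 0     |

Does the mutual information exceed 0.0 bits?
Marginal P(P) (row sums):
  P(P=0) = 1/8 + 3/8 = 1/2
  P(P=1) = 1/2 + 0 = 1/2
Marginal P(Q) (column sums):
  P(Q=0) = 1/8 + 1/2 = 5/8
  P(Q=1) = 3/8 + 0 = 3/8

H(P) = -[(1/2)·log₂(1/2) + (1/2)·log₂(1/2)]
  = 0.5000 + 0.5000
  = 1.0000 bits
H(Q) = -[(5/8)·log₂(5/8) + (3/8)·log₂(3/8)]
  = 0.4238 + 0.5306
  = 0.9544 bits
H(P,Q) = -[(1/8)·log₂(1/8) + (3/8)·log₂(3/8) + (1/2)·log₂(1/2)]
  = 0.3750 + 0.5306 + 0.5000
  = 1.4056 bits

I(P;Q) = H(P) + H(Q) - H(P,Q)
  = 1.0000 + 0.9544 - 1.4056
  = 0.5488 bits

Yes. I(P;Q) = 0.5488 bits, which is > 0.0 bits.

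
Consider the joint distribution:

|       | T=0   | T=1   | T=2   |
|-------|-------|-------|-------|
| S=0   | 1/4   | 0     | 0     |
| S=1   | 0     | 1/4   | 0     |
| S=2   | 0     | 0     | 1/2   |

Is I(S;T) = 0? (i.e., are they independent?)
Marginal P(S) (row sums):
  P(S=0) = 1/4 + 0 + 0 = 1/4
  P(S=1) = 0 + 1/4 + 0 = 1/4
  P(S=2) = 0 + 0 + 1/2 = 1/2
Marginal P(T) (column sums):
  P(T=0) = 1/4 + 0 + 0 = 1/4
  P(T=1) = 0 + 1/4 + 0 = 1/4
  P(T=2) = 0 + 0 + 1/2 = 1/2

S and T are independent iff P(S=i,T=j) = P(S=i)·P(T=j) for every cell.
  P(S=0)·P(T=0) = 1/4 × 1/4 = 1/16, but P(S=0,T=0) = 1/4 ✗

No, S and T are not independent. Quantitatively, I(S;T) > 0:

H(S) = -[(1/4)·log₂(1/4) + (1/4)·log₂(1/4) + (1/2)·log₂(1/2)]
  = 0.5000 + 0.5000 + 0.5000
  = 1.5000 bits
H(T) = -[(1/4)·log₂(1/4) + (1/4)·log₂(1/4) + (1/2)·log₂(1/2)]
  = 0.5000 + 0.5000 + 0.5000
  = 1.5000 bits
H(S,T) = -[(1/4)·log₂(1/4) + (1/4)·log₂(1/4) + (1/2)·log₂(1/2)]
  = 0.5000 + 0.5000 + 0.5000
  = 1.5000 bits
I(S;T) = H(S) + H(T) - H(S,T) = 1.5000 + 1.5000 - 1.5000 = 1.5000 bits > 0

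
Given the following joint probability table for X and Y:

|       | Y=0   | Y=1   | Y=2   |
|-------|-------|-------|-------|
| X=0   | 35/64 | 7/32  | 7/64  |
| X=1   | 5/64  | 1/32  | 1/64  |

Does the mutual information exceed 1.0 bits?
Marginal P(X) (row sums):
  P(X=0) = 35/64 + 7/32 + 7/64 = 7/8
  P(X=1) = 5/64 + 1/32 + 1/64 = 1/8
Marginal P(Y) (column sums):
  P(Y=0) = 35/64 + 5/64 = 5/8
  P(Y=1) = 7/32 + 1/32 = 1/4
  P(Y=2) = 7/64 + 1/64 = 1/8

H(X) = -[(7/8)·log₂(7/8) + (1/8)·log₂(1/8)]
  = 0.1686 + 0.3750
  = 0.5436 bits
H(Y) = -[(5/8)·log₂(5/8) + (1/4)·log₂(1/4) + (1/8)·log₂(1/8)]
  = 0.4238 + 0.5000 + 0.3750
  = 1.2988 bits
H(X,Y) = -[(35/64)·log₂(35/64) + (7/32)·log₂(7/32) + (7/64)·log₂(7/64) + (5/64)·log₂(5/64) + (1/32)·log₂(1/32) + (1/64)·log₂(1/64)]
  = 0.4762 + 0.4796 + 0.3492 + 0.2873 + 0.1563 + 0.0938
  = 1.8424 bits

I(X;Y) = H(X) + H(Y) - H(X,Y)
  = 0.5436 + 1.2988 - 1.8424
  = 0.0000 bits

No. I(X;Y) = 0.0000 bits, which is ≤ 1.0 bits.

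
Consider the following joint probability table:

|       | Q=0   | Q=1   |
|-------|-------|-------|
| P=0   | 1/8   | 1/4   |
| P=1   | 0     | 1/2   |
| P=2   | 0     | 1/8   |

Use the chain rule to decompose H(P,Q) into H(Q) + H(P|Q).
By the chain rule: H(P,Q) = H(Q) + H(P|Q)

Marginal P(Q) (column sums):
  P(Q=0) = 1/8 + 0 + 0 = 1/8
  P(Q=1) = 1/4 + 1/2 + 1/8 = 7/8
H(Q) = -[(1/8)·log₂(1/8) + (7/8)·log₂(7/8)]
  = 0.3750 + 0.1686
  = 0.5436 bits
H(P|Q) = -Σ P(P,Q)·log₂ P(P|Q), where P(P|Q) = P(P,Q) / P(Q)
  (cells with P(P,Q) = 0 contribute 0)
  (P=0,Q=0): P(P|Q) = (1/8)/(1/8) = 1;  -(1/8)·log₂(1) = 0.0000
  (P=0,Q=1): P(P|Q) = (1/4)/(7/8) = 2/7;  -(1/4)·log₂(2/7) = 0.4518
  (P=1,Q=1): P(P|Q) = (1/2)/(7/8) = 4/7;  -(1/2)·log₂(4/7) = 0.4037
  (P=2,Q=1): P(P|Q) = (1/8)/(7/8) = 1/7;  -(1/8)·log₂(1/7) = 0.3509
H(P|Q) = 0.0000 + 0.4518 + 0.4037 + 0.3509
  = 1.2064 bits

H(P,Q) = H(Q) + H(P|Q) = 0.5436 + 1.2064 = 1.7500 bits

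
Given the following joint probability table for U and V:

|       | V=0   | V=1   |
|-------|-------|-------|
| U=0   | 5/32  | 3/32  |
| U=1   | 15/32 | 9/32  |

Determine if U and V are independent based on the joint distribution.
Marginal P(U) (row sums):
  P(U=0) = 5/32 + 3/32 = 1/4
  P(U=1) = 15/32 + 9/32 = 3/4
Marginal P(V) (column sums):
  P(V=0) = 5/32 + 15/32 = 5/8
  P(V=1) = 3/32 + 9/32 = 3/8

U and V are independent iff P(U=i,V=j) = P(U=i)·P(V=j) for every cell.
  P(U=0)·P(V=0) = 1/4 × 5/8 = 5/32 = P(U=0,V=0) ✓
  P(U=0)·P(V=1) = 1/4 × 3/8 = 3/32 = P(U=0,V=1) ✓
  P(U=1)·P(V=0) = 3/4 × 5/8 = 15/32 = P(U=1,V=0) ✓
  P(U=1)·P(V=1) = 3/4 × 3/8 = 9/32 = P(U=1,V=1) ✓

Yes, U and V are independent: every cell factors, so I(U;V) = 0 bits.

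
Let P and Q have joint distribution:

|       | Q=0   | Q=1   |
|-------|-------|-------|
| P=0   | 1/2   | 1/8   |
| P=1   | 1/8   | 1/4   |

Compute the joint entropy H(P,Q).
H(P,Q) = -Σ P(P,Q) log₂ P(P,Q), summed over the non-zero cells:
H(P,Q) = -[(1/2)·log₂(1/2) + (1/8)·log₂(1/8) + (1/8)·log₂(1/8) + (1/4)·log₂(1/4)]
  = 0.5000 + 0.3750 + 0.3750 + 0.5000
  = 1.7500 bits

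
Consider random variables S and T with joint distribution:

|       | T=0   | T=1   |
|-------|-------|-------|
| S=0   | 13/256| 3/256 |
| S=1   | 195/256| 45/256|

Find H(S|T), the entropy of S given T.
Marginal P(T) (column sums):
  P(T=0) = 13/256 + 195/256 = 13/16
  P(T=1) = 3/256 + 45/256 = 3/16

H(S|T) = -Σ P(S,T)·log₂ P(S|T), where P(S|T) = P(S,T) / P(T)
  (S=0,T=0): P(S|T) = (13/256)/(13/16) = 1/16;  -(13/256)·log₂(1/16) = 0.2031
  (S=0,T=1): P(S|T) = (3/256)/(3/16) = 1/16;  -(3/256)·log₂(1/16) = 0.0469
  (S=1,T=0): P(S|T) = (195/256)/(13/16) = 15/16;  -(195/256)·log₂(15/16) = 0.0709
  (S=1,T=1): P(S|T) = (45/256)/(3/16) = 15/16;  -(45/256)·log₂(15/16) = 0.0164
H(S|T) = 0.2031 + 0.0469 + 0.0709 + 0.0164
  = 0.3373 bits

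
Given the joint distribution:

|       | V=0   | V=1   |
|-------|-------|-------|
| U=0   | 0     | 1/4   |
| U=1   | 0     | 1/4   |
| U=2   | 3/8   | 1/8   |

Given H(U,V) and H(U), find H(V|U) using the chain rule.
From the chain rule: H(U,V) = H(U) + H(V|U)
Therefore: H(V|U) = H(U,V) - H(U)

H(U,V) = -[(1/4)·log₂(1/4) + (1/4)·log₂(1/4) + (3/8)·log₂(3/8) + (1/8)·log₂(1/8)]
  = 0.5000 + 0.5000 + 0.5306 + 0.3750
  = 1.9056 bits
Marginal P(U) (row sums):
  P(U=0) = 0 + 1/4 = 1/4
  P(U=1) = 0 + 1/4 = 1/4
  P(U=2) = 3/8 + 1/8 = 1/2
H(U) = -[(1/4)·log₂(1/4) + (1/4)·log₂(1/4) + (1/2)·log₂(1/2)]
  = 0.5000 + 0.5000 + 0.5000
  = 1.5000 bits

H(V|U) = 1.9056 - 1.5000 = 0.4056 bits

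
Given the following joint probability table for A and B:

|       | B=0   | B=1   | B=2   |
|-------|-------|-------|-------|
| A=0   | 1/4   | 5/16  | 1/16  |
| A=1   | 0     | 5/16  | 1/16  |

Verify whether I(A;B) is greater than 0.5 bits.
Marginal P(A) (row sums):
  P(A=0) = 1/4 + 5/16 + 1/16 = 5/8
  P(A=1) = 0 + 5/16 + 1/16 = 3/8
Marginal P(B) (column sums):
  P(B=0) = 1/4 + 0 = 1/4
  P(B=1) = 5/16 + 5/16 = 5/8
  P(B=2) = 1/16 + 1/16 = 1/8

H(A) = -[(5/8)·log₂(5/8) + (3/8)·log₂(3/8)]
  = 0.4238 + 0.5306
  = 0.9544 bits
H(B) = -[(1/4)·log₂(1/4) + (5/8)·log₂(5/8) + (1/8)·log₂(1/8)]
  = 0.5000 + 0.4238 + 0.3750
  = 1.2988 bits
H(A,B) = -[(1/4)·log₂(1/4) + (5/16)·log₂(5/16) + (1/16)·log₂(1/16) + (5/16)·log₂(5/16) + (1/16)·log₂(1/16)]
  = 0.5000 + 0.5244 + 0.2500 + 0.5244 + 0.2500
  = 2.0488 bits

I(A;B) = H(A) + H(B) - H(A,B)
  = 0.9544 + 1.2988 - 2.0488
  = 0.2044 bits

No. I(A;B) = 0.2044 bits, which is ≤ 0.5 bits.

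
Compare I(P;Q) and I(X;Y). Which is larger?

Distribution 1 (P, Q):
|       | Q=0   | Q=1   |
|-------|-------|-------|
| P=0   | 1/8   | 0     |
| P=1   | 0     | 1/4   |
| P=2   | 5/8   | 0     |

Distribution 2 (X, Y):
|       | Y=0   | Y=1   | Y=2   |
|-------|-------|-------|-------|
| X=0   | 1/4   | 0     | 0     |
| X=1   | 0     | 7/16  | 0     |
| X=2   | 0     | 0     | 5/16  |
Distribution 1 (P, Q):
Marginal P(P) (row sums):
  P(P=0) = 1/8 + 0 = 1/8
  P(P=1) = 0 + 1/4 = 1/4
  P(P=2) = 5/8 + 0 = 5/8
Marginal P(Q) (column sums):
  P(Q=0) = 1/8 + 0 + 5/8 = 3/4
  P(Q=1) = 0 + 1/4 + 0 = 1/4

H(P) = -[(1/8)·log₂(1/8) + (1/4)·log₂(1/4) + (5/8)·log₂(5/8)]
  = 0.3750 + 0.5000 + 0.4238
  = 1.2988 bits
H(Q) = -[(3/4)·log₂(3/4) + (1/4)·log₂(1/4)]
  = 0.3113 + 0.5000
  = 0.8113 bits
H(P,Q) = -[(1/8)·log₂(1/8) + (1/4)·log₂(1/4) + (5/8)·log₂(5/8)]
  = 0.3750 + 0.5000 + 0.4238
  = 1.2988 bits

I(P;Q) = H(P) + H(Q) - H(P,Q)
  = 1.2988 + 0.8113 - 1.2988
  = 0.8113 bits

Distribution 2 (X, Y):
Marginal P(X) (row sums):
  P(X=0) = 1/4 + 0 + 0 = 1/4
  P(X=1) = 0 + 7/16 + 0 = 7/16
  P(X=2) = 0 + 0 + 5/16 = 5/16
Marginal P(Y) (column sums):
  P(Y=0) = 1/4 + 0 + 0 = 1/4
  P(Y=1) = 0 + 7/16 + 0 = 7/16
  P(Y=2) = 0 + 0 + 5/16 = 5/16

H(X) = -[(1/4)·log₂(1/4) + (7/16)·log₂(7/16) + (5/16)·log₂(5/16)]
  = 0.5000 + 0.5218 + 0.5244
  = 1.5462 bits
H(Y) = -[(1/4)·log₂(1/4) + (7/16)·log₂(7/16) + (5/16)·log₂(5/16)]
  = 0.5000 + 0.5218 + 0.5244
  = 1.5462 bits
H(X,Y) = -[(1/4)·log₂(1/4) + (7/16)·log₂(7/16) + (5/16)·log₂(5/16)]
  = 0.5000 + 0.5218 + 0.5244
  = 1.5462 bits

I(X;Y) = H(X) + H(Y) - H(X,Y)
  = 1.5462 + 1.5462 - 1.5462
  = 1.5462 bits

I(X;Y) = 1.5462 bits > I(P;Q) = 0.8113 bits, so (X, Y) has the higher mutual information (stronger dependence).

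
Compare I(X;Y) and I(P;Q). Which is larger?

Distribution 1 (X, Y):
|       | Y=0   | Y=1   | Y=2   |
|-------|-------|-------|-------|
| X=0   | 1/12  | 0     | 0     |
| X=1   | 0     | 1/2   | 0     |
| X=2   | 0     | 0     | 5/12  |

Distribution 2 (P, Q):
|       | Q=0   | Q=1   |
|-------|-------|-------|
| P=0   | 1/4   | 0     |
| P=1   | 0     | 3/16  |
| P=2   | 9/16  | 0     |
Distribution 1 (X, Y):
Marginal P(X) (row sums):
  P(X=0) = 1/12 + 0 + 0 = 1/12
  P(X=1) = 0 + 1/2 + 0 = 1/2
  P(X=2) = 0 + 0 + 5/12 = 5/12
Marginal P(Y) (column sums):
  P(Y=0) = 1/12 + 0 + 0 = 1/12
  P(Y=1) = 0 + 1/2 + 0 = 1/2
  P(Y=2) = 0 + 0 + 5/12 = 5/12

H(X) = -[(1/12)·log₂(1/12) + (1/2)·log₂(1/2) + (5/12)·log₂(5/12)]
  = 0.2987 + 0.5000 + 0.5263
  = 1.3250 bits
H(Y) = -[(1/12)·log₂(1/12) + (1/2)·log₂(1/2) + (5/12)·log₂(5/12)]
  = 0.2987 + 0.5000 + 0.5263
  = 1.3250 bits
H(X,Y) = -[(1/12)·log₂(1/12) + (1/2)·log₂(1/2) + (5/12)·log₂(5/12)]
  = 0.2987 + 0.5000 + 0.5263
  = 1.3250 bits

I(X;Y) = H(X) + H(Y) - H(X,Y)
  = 1.3250 + 1.3250 - 1.3250
  = 1.3250 bits

Distribution 2 (P, Q):
Marginal P(P) (row sums):
  P(P=0) = 1/4 + 0 = 1/4
  P(P=1) = 0 + 3/16 = 3/16
  P(P=2) = 9/16 + 0 = 9/16
Marginal P(Q) (column sums):
  P(Q=0) = 1/4 + 0 + 9/16 = 13/16
  P(Q=1) = 0 + 3/16 + 0 = 3/16

H(P) = -[(1/4)·log₂(1/4) + (3/16)·log₂(3/16) + (9/16)·log₂(9/16)]
  = 0.5000 + 0.4528 + 0.4669
  = 1.4197 bits
H(Q) = -[(13/16)·log₂(13/16) + (3/16)·log₂(3/16)]
  = 0.2434 + 0.4528
  = 0.6962 bits
H(P,Q) = -[(1/4)·log₂(1/4) + (3/16)·log₂(3/16) + (9/16)·log₂(9/16)]
  = 0.5000 + 0.4528 + 0.4669
  = 1.4197 bits

I(P;Q) = H(P) + H(Q) - H(P,Q)
  = 1.4197 + 0.6962 - 1.4197
  = 0.6962 bits

I(X;Y) = 1.3250 bits > I(P;Q) = 0.6962 bits, so (X, Y) has the higher mutual information (stronger dependence).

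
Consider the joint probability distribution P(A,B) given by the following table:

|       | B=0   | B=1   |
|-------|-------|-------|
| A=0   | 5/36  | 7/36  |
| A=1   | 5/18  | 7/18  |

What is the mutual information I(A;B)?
Marginal P(A) (row sums):
  P(A=0) = 5/36 + 7/36 = 1/3
  P(A=1) = 5/18 + 7/18 = 2/3
Marginal P(B) (column sums):
  P(B=0) = 5/36 + 5/18 = 5/12
  P(B=1) = 7/36 + 7/18 = 7/12

H(A) = -[(1/3)·log₂(1/3) + (2/3)·log₂(2/3)]
  = 0.5283 + 0.3900
  = 0.9183 bits
H(B) = -[(5/12)·log₂(5/12) + (7/12)·log₂(7/12)]
  = 0.5263 + 0.4536
  = 0.9799 bits
H(A,B) = -[(5/36)·log₂(5/36) + (7/36)·log₂(7/36) + (5/18)·log₂(5/18) + (7/18)·log₂(7/18)]
  = 0.3956 + 0.4594 + 0.5133 + 0.5299
  = 1.8982 bits

I(A;B) = H(A) + H(B) - H(A,B)
  = 0.9183 + 0.9799 - 1.8982
  = 0.0000 bits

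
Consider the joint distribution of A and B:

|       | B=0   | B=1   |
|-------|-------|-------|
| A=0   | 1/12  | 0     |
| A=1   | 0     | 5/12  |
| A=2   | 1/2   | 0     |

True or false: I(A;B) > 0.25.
Marginal P(A) (row sums):
  P(A=0) = 1/12 + 0 = 1/12
  P(A=1) = 0 + 5/12 = 5/12
  P(A=2) = 1/2 + 0 = 1/2
Marginal P(B) (column sums):
  P(B=0) = 1/12 + 0 + 1/2 = 7/12
  P(B=1) = 0 + 5/12 + 0 = 5/12

H(A) = -[(1/12)·log₂(1/12) + (5/12)·log₂(5/12) + (1/2)·log₂(1/2)]
  = 0.2987 + 0.5263 + 0.5000
  = 1.3250 bits
H(B) = -[(7/12)·log₂(7/12) + (5/12)·log₂(5/12)]
  = 0.4536 + 0.5263
  = 0.9799 bits
H(A,B) = -[(1/12)·log₂(1/12) + (5/12)·log₂(5/12) + (1/2)·log₂(1/2)]
  = 0.2987 + 0.5263 + 0.5000
  = 1.3250 bits

I(A;B) = H(A) + H(B) - H(A,B)
  = 1.3250 + 0.9799 - 1.3250
  = 0.9799 bits

True. I(A;B) = 0.9799 bits, which is > 0.25 bits.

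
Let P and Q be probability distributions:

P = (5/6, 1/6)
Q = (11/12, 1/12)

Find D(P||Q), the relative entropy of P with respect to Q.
D(P||Q) = Σ P(i) log₂(P(i)/Q(i))
  i=0: (5/6) × log₂((5/6)/(11/12)) = (5/6) × log₂(10/11) = -0.1146
  i=1: (1/6) × log₂((1/6)/(1/12)) = (1/6) × log₂(2) = 0.1667
D(P||Q) = -0.1146 + 0.1667
  = 0.0521 bits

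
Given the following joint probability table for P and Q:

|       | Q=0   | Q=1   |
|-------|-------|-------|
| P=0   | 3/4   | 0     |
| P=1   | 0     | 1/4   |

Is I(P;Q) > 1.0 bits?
Marginal P(P) (row sums):
  P(P=0) = 3/4 + 0 = 3/4
  P(P=1) = 0 + 1/4 = 1/4
Marginal P(Q) (column sums):
  P(Q=0) = 3/4 + 0 = 3/4
  P(Q=1) = 0 + 1/4 = 1/4

H(P) = -[(3/4)·log₂(3/4) + (1/4)·log₂(1/4)]
  = 0.3113 + 0.5000
  = 0.8113 bits
H(Q) = -[(3/4)·log₂(3/4) + (1/4)·log₂(1/4)]
  = 0.3113 + 0.5000
  = 0.8113 bits
H(P,Q) = -[(3/4)·log₂(3/4) + (1/4)·log₂(1/4)]
  = 0.3113 + 0.5000
  = 0.8113 bits

I(P;Q) = H(P) + H(Q) - H(P,Q)
  = 0.8113 + 0.8113 - 0.8113
  = 0.8113 bits

No. I(P;Q) = 0.8113 bits, which is ≤ 1.0 bits.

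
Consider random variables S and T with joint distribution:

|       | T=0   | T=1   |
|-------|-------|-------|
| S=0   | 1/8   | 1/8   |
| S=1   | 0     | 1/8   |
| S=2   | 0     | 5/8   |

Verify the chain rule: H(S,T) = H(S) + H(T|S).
Left side:
H(S,T) = -[(1/8)·log₂(1/8) + (1/8)·log₂(1/8) + (1/8)·log₂(1/8) + (5/8)·log₂(5/8)]
  = 0.3750 + 0.3750 + 0.3750 + 0.4238
  = 1.5488 bits

Right side:
Marginal P(S) (row sums):
  P(S=0) = 1/8 + 1/8 = 1/4
  P(S=1) = 0 + 1/8 = 1/8
  P(S=2) = 0 + 5/8 = 5/8
H(S) = -[(1/4)·log₂(1/4) + (1/8)·log₂(1/8) + (5/8)·log₂(5/8)]
  = 0.5000 + 0.3750 + 0.4238
  = 1.2988 bits
H(T|S) = -Σ P(S,T)·log₂ P(T|S), where P(T|S) = P(S,T) / P(S)
  (cells with P(S,T) = 0 contribute 0)
  (S=0,T=0): P(T|S) = (1/8)/(1/4) = 1/2;  -(1/8)·log₂(1/2) = 0.1250
  (S=0,T=1): P(T|S) = (1/8)/(1/4) = 1/2;  -(1/8)·log₂(1/2) = 0.1250
  (S=1,T=1): P(T|S) = (1/8)/(1/8) = 1;  -(1/8)·log₂(1) = 0.0000
  (S=2,T=1): P(T|S) = (5/8)/(5/8) = 1;  -(5/8)·log₂(1) = 0.0000
H(T|S) = 0.1250 + 0.1250 + 0.0000 + 0.0000
  = 0.2500 bits
H(S) + H(T|S) = 1.2988 + 0.2500 = 1.5488 bits

Both sides equal 1.5488 bits, so the chain rule holds ✓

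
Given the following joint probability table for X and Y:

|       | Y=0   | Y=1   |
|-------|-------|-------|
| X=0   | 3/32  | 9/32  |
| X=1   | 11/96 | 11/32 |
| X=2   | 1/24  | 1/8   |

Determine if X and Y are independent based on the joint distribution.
Marginal P(X) (row sums):
  P(X=0) = 3/32 + 9/32 = 3/8
  P(X=1) = 11/96 + 11/32 = 11/24
  P(X=2) = 1/24 + 1/8 = 1/6
Marginal P(Y) (column sums):
  P(Y=0) = 3/32 + 11/96 + 1/24 = 1/4
  P(Y=1) = 9/32 + 11/32 + 1/8 = 3/4

X and Y are independent iff P(X=i,Y=j) = P(X=i)·P(Y=j) for every cell.
  P(X=0)·P(Y=0) = 3/8 × 1/4 = 3/32 = P(X=0,Y=0) ✓
  P(X=0)·P(Y=1) = 3/8 × 3/4 = 9/32 = P(X=0,Y=1) ✓
  P(X=1)·P(Y=0) = 11/24 × 1/4 = 11/96 = P(X=1,Y=0) ✓
  P(X=1)·P(Y=1) = 11/24 × 3/4 = 11/32 = P(X=1,Y=1) ✓
  P(X=2)·P(Y=0) = 1/6 × 1/4 = 1/24 = P(X=2,Y=0) ✓
  P(X=2)·P(Y=1) = 1/6 × 3/4 = 1/8 = P(X=2,Y=1) ✓

Yes, X and Y are independent: every cell factors, so I(X;Y) = 0 bits.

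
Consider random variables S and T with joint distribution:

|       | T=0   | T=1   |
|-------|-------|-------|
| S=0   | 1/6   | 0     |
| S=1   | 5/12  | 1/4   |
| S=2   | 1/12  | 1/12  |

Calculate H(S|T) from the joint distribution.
Marginal P(T) (column sums):
  P(T=0) = 1/6 + 5/12 + 1/12 = 2/3
  P(T=1) = 0 + 1/4 + 1/12 = 1/3

H(S|T) = -Σ P(S,T)·log₂ P(S|T), where P(S|T) = P(S,T) / P(T)
  (cells with P(S,T) = 0 contribute 0)
  (S=0,T=0): P(S|T) = (1/6)/(2/3) = 1/4;  -(1/6)·log₂(1/4) = 0.3333
  (S=1,T=0): P(S|T) = (5/12)/(2/3) = 5/8;  -(5/12)·log₂(5/8) = 0.2825
  (S=1,T=1): P(S|T) = (1/4)/(1/3) = 3/4;  -(1/4)·log₂(3/4) = 0.1038
  (S=2,T=0): P(S|T) = (1/12)/(2/3) = 1/8;  -(1/12)·log₂(1/8) = 0.2500
  (S=2,T=1): P(S|T) = (1/12)/(1/3) = 1/4;  -(1/12)·log₂(1/4) = 0.1667
H(S|T) = 0.3333 + 0.2825 + 0.1038 + 0.2500 + 0.1667
  = 1.1363 bits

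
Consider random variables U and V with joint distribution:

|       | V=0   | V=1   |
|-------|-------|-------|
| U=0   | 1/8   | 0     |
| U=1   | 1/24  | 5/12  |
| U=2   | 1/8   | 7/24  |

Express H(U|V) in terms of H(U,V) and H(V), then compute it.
H(U|V) = H(U,V) - H(V)

Marginal P(V) (column sums):
  P(V=0) = 1/8 + 1/24 + 1/8 = 7/24
  P(V=1) = 0 + 5/12 + 7/24 = 17/24

H(U,V) = -[(1/8)·log₂(1/8) + (1/24)·log₂(1/24) + (5/12)·log₂(5/12) + (1/8)·log₂(1/8) + (7/24)·log₂(7/24)]
  = 0.3750 + 0.1910 + 0.5263 + 0.3750 + 0.5185
  = 1.9858 bits
H(V) = -[(7/24)·log₂(7/24) + (17/24)·log₂(17/24)]
  = 0.5185 + 0.3524
  = 0.8709 bits

H(U|V) = 1.9858 - 0.8709 = 1.1149 bits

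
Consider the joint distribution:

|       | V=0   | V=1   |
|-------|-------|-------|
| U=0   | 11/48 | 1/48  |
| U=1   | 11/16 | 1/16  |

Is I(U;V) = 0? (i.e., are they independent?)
Marginal P(U) (row sums):
  P(U=0) = 11/48 + 1/48 = 1/4
  P(U=1) = 11/16 + 1/16 = 3/4
Marginal P(V) (column sums):
  P(V=0) = 11/48 + 11/16 = 11/12
  P(V=1) = 1/48 + 1/16 = 1/12

U and V are independent iff P(U=i,V=j) = P(U=i)·P(V=j) for every cell.
  P(U=0)·P(V=0) = 1/4 × 11/12 = 11/48 = P(U=0,V=0) ✓
  P(U=0)·P(V=1) = 1/4 × 1/12 = 1/48 = P(U=0,V=1) ✓
  P(U=1)·P(V=0) = 3/4 × 11/12 = 11/16 = P(U=1,V=0) ✓
  P(U=1)·P(V=1) = 3/4 × 1/12 = 1/16 = P(U=1,V=1) ✓

Yes, U and V are independent: every cell factors, so I(U;V) = 0 bits.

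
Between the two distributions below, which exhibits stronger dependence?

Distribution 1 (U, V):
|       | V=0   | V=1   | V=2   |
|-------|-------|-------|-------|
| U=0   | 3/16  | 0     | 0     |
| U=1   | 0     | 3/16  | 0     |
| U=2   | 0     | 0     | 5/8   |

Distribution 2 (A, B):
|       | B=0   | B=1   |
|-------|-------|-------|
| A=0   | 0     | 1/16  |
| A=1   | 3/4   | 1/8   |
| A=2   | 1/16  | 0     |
Distribution 1 (U, V):
Marginal P(U) (row sums):
  P(U=0) = 3/16 + 0 + 0 = 3/16
  P(U=1) = 0 + 3/16 + 0 = 3/16
  P(U=2) = 0 + 0 + 5/8 = 5/8
Marginal P(V) (column sums):
  P(V=0) = 3/16 + 0 + 0 = 3/16
  P(V=1) = 0 + 3/16 + 0 = 3/16
  P(V=2) = 0 + 0 + 5/8 = 5/8

H(U) = -[(3/16)·log₂(3/16) + (3/16)·log₂(3/16) + (5/8)·log₂(5/8)]
  = 0.4528 + 0.4528 + 0.4238
  = 1.3294 bits
H(V) = -[(3/16)·log₂(3/16) + (3/16)·log₂(3/16) + (5/8)·log₂(5/8)]
  = 0.4528 + 0.4528 + 0.4238
  = 1.3294 bits
H(U,V) = -[(3/16)·log₂(3/16) + (3/16)·log₂(3/16) + (5/8)·log₂(5/8)]
  = 0.4528 + 0.4528 + 0.4238
  = 1.3294 bits

I(U;V) = H(U) + H(V) - H(U,V)
  = 1.3294 + 1.3294 - 1.3294
  = 1.3294 bits

Distribution 2 (A, B):
Marginal P(A) (row sums):
  P(A=0) = 0 + 1/16 = 1/16
  P(A=1) = 3/4 + 1/8 = 7/8
  P(A=2) = 1/16 + 0 = 1/16
Marginal P(B) (column sums):
  P(B=0) = 0 + 3/4 + 1/16 = 13/16
  P(B=1) = 1/16 + 1/8 + 0 = 3/16

H(A) = -[(1/16)·log₂(1/16) + (7/8)·log₂(7/8) + (1/16)·log₂(1/16)]
  = 0.2500 + 0.1686 + 0.2500
  = 0.6686 bits
H(B) = -[(13/16)·log₂(13/16) + (3/16)·log₂(3/16)]
  = 0.2434 + 0.4528
  = 0.6962 bits
H(A,B) = -[(1/16)·log₂(1/16) + (3/4)·log₂(3/4) + (1/8)·log₂(1/8) + (1/16)·log₂(1/16)]
  = 0.2500 + 0.3113 + 0.3750 + 0.2500
  = 1.1863 bits

I(A;B) = H(A) + H(B) - H(A,B)
  = 0.6686 + 0.6962 - 1.1863
  = 0.1785 bits

I(U;V) = 1.3294 bits > I(A;B) = 0.1785 bits, so (U, V) has the higher mutual information (stronger dependence).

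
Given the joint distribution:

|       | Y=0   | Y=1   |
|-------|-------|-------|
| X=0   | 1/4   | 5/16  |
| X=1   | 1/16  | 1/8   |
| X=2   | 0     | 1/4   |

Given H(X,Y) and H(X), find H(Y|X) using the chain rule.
From the chain rule: H(X,Y) = H(X) + H(Y|X)
Therefore: H(Y|X) = H(X,Y) - H(X)

H(X,Y) = -[(1/4)·log₂(1/4) + (5/16)·log₂(5/16) + (1/16)·log₂(1/16) + (1/8)·log₂(1/8) + (1/4)·log₂(1/4)]
  = 0.5000 + 0.5244 + 0.2500 + 0.3750 + 0.5000
  = 2.1494 bits
Marginal P(X) (row sums):
  P(X=0) = 1/4 + 5/16 = 9/16
  P(X=1) = 1/16 + 1/8 = 3/16
  P(X=2) = 0 + 1/4 = 1/4
H(X) = -[(9/16)·log₂(9/16) + (3/16)·log₂(3/16) + (1/4)·log₂(1/4)]
  = 0.4669 + 0.4528 + 0.5000
  = 1.4197 bits

H(Y|X) = 2.1494 - 1.4197 = 0.7297 bits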